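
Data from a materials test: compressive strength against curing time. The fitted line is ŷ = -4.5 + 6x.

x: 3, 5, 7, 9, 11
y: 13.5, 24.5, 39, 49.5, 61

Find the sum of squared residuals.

x=3: ŷ = -4.5 + 6·3 = 13.5; e = 13.5 − 13.5 = 0
x=5: ŷ = -4.5 + 6·5 = 25.5; e = 24.5 − 25.5 = -1
x=7: ŷ = -4.5 + 6·7 = 37.5; e = 39 − 37.5 = 1.5
x=9: ŷ = -4.5 + 6·9 = 49.5; e = 49.5 − 49.5 = 0
x=11: ŷ = -4.5 + 6·11 = 61.5; e = 61 − 61.5 = -0.5
SSE = 0 + 1 + 2.25 + 0 + 0.25 = 3.5

SSE = 3.5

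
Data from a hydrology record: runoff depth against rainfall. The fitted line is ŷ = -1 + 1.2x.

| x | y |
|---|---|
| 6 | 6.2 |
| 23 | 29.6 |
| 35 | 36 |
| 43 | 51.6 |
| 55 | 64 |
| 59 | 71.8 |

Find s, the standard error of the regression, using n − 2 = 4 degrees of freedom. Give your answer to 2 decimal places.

x=6: ŷ = -1 + 1.2·6 = 6.2; r = 6.2 − 6.2 = 0
x=23: ŷ = -1 + 1.2·23 = 26.6; r = 29.6 − 26.6 = 3
x=35: ŷ = -1 + 1.2·35 = 41; r = 36 − 41 = -5
x=43: ŷ = -1 + 1.2·43 = 50.6; r = 51.6 − 50.6 = 1
x=55: ŷ = -1 + 1.2·55 = 65; r = 64 − 65 = -1
x=59: ŷ = -1 + 1.2·59 = 69.8; r = 71.8 − 69.8 = 2
SSE = 0 + 9 + 25 + 1 + 1 + 4 = 40
s = √(40/4) = √10 ≈ 3.16

s = 3.16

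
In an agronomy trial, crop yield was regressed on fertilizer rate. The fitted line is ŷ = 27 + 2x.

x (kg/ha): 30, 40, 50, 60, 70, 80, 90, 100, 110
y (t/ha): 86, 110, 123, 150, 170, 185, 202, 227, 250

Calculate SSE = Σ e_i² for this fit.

x=30: ŷ = 27 + 2·30 = 87; e = 86 − 87 = -1
x=40: ŷ = 27 + 2·40 = 107; e = 110 − 107 = 3
x=50: ŷ = 27 + 2·50 = 127; e = 123 − 127 = -4
x=60: ŷ = 27 + 2·60 = 147; e = 150 − 147 = 3
x=70: ŷ = 27 + 2·70 = 167; e = 170 − 167 = 3
x=80: ŷ = 27 + 2·80 = 187; e = 185 − 187 = -2
x=90: ŷ = 27 + 2·90 = 207; e = 202 − 207 = -5
x=100: ŷ = 27 + 2·100 = 227; e = 227 − 227 = 0
x=110: ŷ = 27 + 2·110 = 247; e = 250 − 247 = 3
SSE = 1 + 9 + 16 + 9 + 9 + 4 + 25 + 0 + 9 = 82

SSE = 82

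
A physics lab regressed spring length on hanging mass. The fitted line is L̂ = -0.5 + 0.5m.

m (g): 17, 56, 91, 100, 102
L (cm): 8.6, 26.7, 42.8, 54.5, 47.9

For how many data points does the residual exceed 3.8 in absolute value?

m=17: L̂ = -0.5 + 0.5·17 = 8; r = 8.6 − 8 = 0.6
m=56: L̂ = -0.5 + 0.5·56 = 27.5; r = 26.7 − 27.5 = -0.8
m=91: L̂ = -0.5 + 0.5·91 = 45; r = 42.8 − 45 = -2.2
m=100: L̂ = -0.5 + 0.5·100 = 49.5; r = 54.5 − 49.5 = 5
m=102: L̂ = -0.5 + 0.5·102 = 50.5; r = 47.9 − 50.5 = -2.6
|r| > 3.8: m=100 (|r|=5) → 1

1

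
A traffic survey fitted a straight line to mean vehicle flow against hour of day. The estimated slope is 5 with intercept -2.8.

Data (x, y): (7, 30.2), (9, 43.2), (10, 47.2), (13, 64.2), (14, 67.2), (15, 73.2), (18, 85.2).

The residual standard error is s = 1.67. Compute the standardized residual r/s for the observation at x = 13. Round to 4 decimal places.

1.1976

ŷ = -2.8 + 5·13 = 62.2
r = 64.2 − 62.2 = 2
r/s = 2 / 1.67 = 1.1976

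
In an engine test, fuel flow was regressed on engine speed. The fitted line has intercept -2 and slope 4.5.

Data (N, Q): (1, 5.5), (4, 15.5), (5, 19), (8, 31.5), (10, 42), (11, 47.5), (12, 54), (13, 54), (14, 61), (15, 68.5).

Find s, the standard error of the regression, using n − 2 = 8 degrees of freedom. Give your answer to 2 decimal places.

N=1: Q̂ = -2 + 4.5·1 = 2.5; r = 5.5 − 2.5 = 3
N=4: Q̂ = -2 + 4.5·4 = 16; r = 15.5 − 16 = -0.5
N=5: Q̂ = -2 + 4.5·5 = 20.5; r = 19 − 20.5 = -1.5
N=8: Q̂ = -2 + 4.5·8 = 34; r = 31.5 − 34 = -2.5
N=10: Q̂ = -2 + 4.5·10 = 43; r = 42 − 43 = -1
N=11: Q̂ = -2 + 4.5·11 = 47.5; r = 47.5 − 47.5 = 0
N=12: Q̂ = -2 + 4.5·12 = 52; r = 54 − 52 = 2
N=13: Q̂ = -2 + 4.5·13 = 56.5; r = 54 − 56.5 = -2.5
N=14: Q̂ = -2 + 4.5·14 = 61; r = 61 − 61 = 0
N=15: Q̂ = -2 + 4.5·15 = 65.5; r = 68.5 − 65.5 = 3
SSE = 9 + 0.25 + 2.25 + 6.25 + 1 + 0 + 4 + 6.25 + 0 + 9 = 38
s = √(38/8) = √4.75 ≈ 2.18

s = 2.18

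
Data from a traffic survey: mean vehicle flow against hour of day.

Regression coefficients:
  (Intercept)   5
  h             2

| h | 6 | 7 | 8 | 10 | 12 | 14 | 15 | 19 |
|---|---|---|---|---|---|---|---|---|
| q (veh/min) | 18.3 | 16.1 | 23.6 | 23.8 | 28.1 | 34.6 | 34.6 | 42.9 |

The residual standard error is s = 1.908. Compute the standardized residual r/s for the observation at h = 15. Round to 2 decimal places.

q̂ = 5 + 2·15 = 35
r = 34.6 − 35 = -0.4
r/s = -0.4 / 1.908 = -0.21

-0.21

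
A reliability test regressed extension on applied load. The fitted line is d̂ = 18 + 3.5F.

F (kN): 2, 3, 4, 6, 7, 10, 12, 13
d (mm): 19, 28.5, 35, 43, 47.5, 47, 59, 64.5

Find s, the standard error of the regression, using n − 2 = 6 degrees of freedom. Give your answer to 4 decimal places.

F=2: d̂ = 18 + 3.5·2 = 25; e = 19 − 25 = -6
F=3: d̂ = 18 + 3.5·3 = 28.5; e = 28.5 − 28.5 = 0
F=4: d̂ = 18 + 3.5·4 = 32; e = 35 − 32 = 3
F=6: d̂ = 18 + 3.5·6 = 39; e = 43 − 39 = 4
F=7: d̂ = 18 + 3.5·7 = 42.5; e = 47.5 − 42.5 = 5
F=10: d̂ = 18 + 3.5·10 = 53; e = 47 − 53 = -6
F=12: d̂ = 18 + 3.5·12 = 60; e = 59 − 60 = -1
F=13: d̂ = 18 + 3.5·13 = 63.5; e = 64.5 − 63.5 = 1
SSE = 36 + 0 + 9 + 16 + 25 + 36 + 1 + 1 = 124
s = √(124/6) = √20.6667 ≈ 4.5461

s = 4.5461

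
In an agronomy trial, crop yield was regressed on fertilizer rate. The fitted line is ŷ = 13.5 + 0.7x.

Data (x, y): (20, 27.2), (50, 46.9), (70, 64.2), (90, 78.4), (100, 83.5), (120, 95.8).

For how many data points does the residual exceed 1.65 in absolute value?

3

x=20: ŷ = 13.5 + 0.7·20 = 27.5; e = 27.2 − 27.5 = -0.3
x=50: ŷ = 13.5 + 0.7·50 = 48.5; e = 46.9 − 48.5 = -1.6
x=70: ŷ = 13.5 + 0.7·70 = 62.5; e = 64.2 − 62.5 = 1.7
x=90: ŷ = 13.5 + 0.7·90 = 76.5; e = 78.4 − 76.5 = 1.9
x=100: ŷ = 13.5 + 0.7·100 = 83.5; e = 83.5 − 83.5 = 0
x=120: ŷ = 13.5 + 0.7·120 = 97.5; e = 95.8 − 97.5 = -1.7
|e| > 1.65: x=70 (|e|=1.7), x=90 (|e|=1.9), x=120 (|e|=1.7) → 3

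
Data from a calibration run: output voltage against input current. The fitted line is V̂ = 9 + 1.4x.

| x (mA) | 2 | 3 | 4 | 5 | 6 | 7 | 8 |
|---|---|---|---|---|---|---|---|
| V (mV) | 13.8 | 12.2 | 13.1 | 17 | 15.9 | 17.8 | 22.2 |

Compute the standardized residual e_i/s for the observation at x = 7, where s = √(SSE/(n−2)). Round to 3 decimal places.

-0.568

x=2: V̂ = 9 + 1.4·2 = 11.8; e = 13.8 − 11.8 = 2
x=3: V̂ = 9 + 1.4·3 = 13.2; e = 12.2 − 13.2 = -1
x=4: V̂ = 9 + 1.4·4 = 14.6; e = 13.1 − 14.6 = -1.5
x=5: V̂ = 9 + 1.4·5 = 16; e = 17 − 16 = 1
x=6: V̂ = 9 + 1.4·6 = 17.4; e = 15.9 − 17.4 = -1.5
x=7: V̂ = 9 + 1.4·7 = 18.8; e = 17.8 − 18.8 = -1
x=8: V̂ = 9 + 1.4·8 = 20.2; e = 22.2 − 20.2 = 2
SSE = 4 + 1 + 2.25 + 1 + 2.25 + 1 + 4 = 15.5
s = √(15.5/5) = 1.76068
e/s = -1 / 1.76068 = -0.568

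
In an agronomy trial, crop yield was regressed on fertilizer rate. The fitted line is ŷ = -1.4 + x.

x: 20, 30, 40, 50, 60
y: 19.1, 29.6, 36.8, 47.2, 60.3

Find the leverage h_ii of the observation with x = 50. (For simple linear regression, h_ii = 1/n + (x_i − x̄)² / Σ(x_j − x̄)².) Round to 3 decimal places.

x̄ = (20 + 30 + 40 + 50 + 60)/5 = 40
Σ(x − x̄)² = 400 + 100 + 0 + 100 + 400 = 1000
h = 1/5 + (10)²/1000 = 0.2 + 0.1 = 0.300

h = 0.300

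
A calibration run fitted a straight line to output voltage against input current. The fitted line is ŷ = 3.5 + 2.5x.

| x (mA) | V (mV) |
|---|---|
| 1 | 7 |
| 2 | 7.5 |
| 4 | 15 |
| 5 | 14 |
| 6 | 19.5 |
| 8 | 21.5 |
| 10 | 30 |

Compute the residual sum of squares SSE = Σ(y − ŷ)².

x=1: ŷ = 3.5 + 2.5·1 = 6; r = 7 − 6 = 1
x=2: ŷ = 3.5 + 2.5·2 = 8.5; r = 7.5 − 8.5 = -1
x=4: ŷ = 3.5 + 2.5·4 = 13.5; r = 15 − 13.5 = 1.5
x=5: ŷ = 3.5 + 2.5·5 = 16; r = 14 − 16 = -2
x=6: ŷ = 3.5 + 2.5·6 = 18.5; r = 19.5 − 18.5 = 1
x=8: ŷ = 3.5 + 2.5·8 = 23.5; r = 21.5 − 23.5 = -2
x=10: ŷ = 3.5 + 2.5·10 = 28.5; r = 30 − 28.5 = 1.5
SSE = 1 + 1 + 2.25 + 4 + 1 + 4 + 2.25 = 15.5

SSE = 15.5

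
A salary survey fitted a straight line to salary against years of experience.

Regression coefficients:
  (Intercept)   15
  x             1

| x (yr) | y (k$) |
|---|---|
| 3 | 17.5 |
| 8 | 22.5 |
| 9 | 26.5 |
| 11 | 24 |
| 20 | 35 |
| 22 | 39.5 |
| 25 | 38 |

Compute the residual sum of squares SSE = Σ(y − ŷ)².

x=3: ŷ = 15 + 3 = 18; e = 17.5 − 18 = -0.5
x=8: ŷ = 15 + 8 = 23; e = 22.5 − 23 = -0.5
x=9: ŷ = 15 + 9 = 24; e = 26.5 − 24 = 2.5
x=11: ŷ = 15 + 11 = 26; e = 24 − 26 = -2
x=20: ŷ = 15 + 20 = 35; e = 35 − 35 = 0
x=22: ŷ = 15 + 22 = 37; e = 39.5 − 37 = 2.5
x=25: ŷ = 15 + 25 = 40; e = 38 − 40 = -2
SSE = 0.25 + 0.25 + 6.25 + 4 + 0 + 6.25 + 4 = 21

SSE = 21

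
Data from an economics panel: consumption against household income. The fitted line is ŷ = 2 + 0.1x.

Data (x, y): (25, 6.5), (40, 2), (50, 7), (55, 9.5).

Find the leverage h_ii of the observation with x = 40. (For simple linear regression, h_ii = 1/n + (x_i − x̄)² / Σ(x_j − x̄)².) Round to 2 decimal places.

x̄ = (25 + 40 + 50 + 55)/4 = 42.5
Σ(x − x̄)² = 306.25 + 6.25 + 56.25 + 156.25 = 525
h = 1/4 + (-2.5)²/525 = 0.25 + 0.0119048 = 0.26

h = 0.26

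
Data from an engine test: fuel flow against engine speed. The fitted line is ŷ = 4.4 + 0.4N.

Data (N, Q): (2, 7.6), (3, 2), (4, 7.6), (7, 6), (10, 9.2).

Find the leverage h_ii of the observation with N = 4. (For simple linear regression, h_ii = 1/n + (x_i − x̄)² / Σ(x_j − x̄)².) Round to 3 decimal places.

N̄ = (2 + 3 + 4 + 7 + 10)/5 = 5.2
Σ(N − N̄)² = 10.24 + 4.84 + 1.44 + 3.24 + 23.04 = 42.8
h = 1/5 + (-1.2)²/42.8 = 0.2 + 0.0336449 = 0.234

h = 0.234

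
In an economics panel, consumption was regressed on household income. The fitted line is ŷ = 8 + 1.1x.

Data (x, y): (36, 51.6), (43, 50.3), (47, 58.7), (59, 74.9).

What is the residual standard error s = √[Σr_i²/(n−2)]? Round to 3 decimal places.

s = 4.796

x=36: ŷ = 8 + 1.1·36 = 47.6; r = 51.6 − 47.6 = 4
x=43: ŷ = 8 + 1.1·43 = 55.3; r = 50.3 − 55.3 = -5
x=47: ŷ = 8 + 1.1·47 = 59.7; r = 58.7 − 59.7 = -1
x=59: ŷ = 8 + 1.1·59 = 72.9; r = 74.9 − 72.9 = 2
SSE = 16 + 25 + 1 + 4 = 46
s = √(46/2) = √23 ≈ 4.796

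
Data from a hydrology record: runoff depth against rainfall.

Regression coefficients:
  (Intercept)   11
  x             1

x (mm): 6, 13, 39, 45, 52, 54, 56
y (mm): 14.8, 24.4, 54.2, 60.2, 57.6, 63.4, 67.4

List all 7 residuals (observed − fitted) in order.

x=6: ŷ = 11 + 6 = 17; e = 14.8 − 17 = -2.2
x=13: ŷ = 11 + 13 = 24; e = 24.4 − 24 = 0.4
x=39: ŷ = 11 + 39 = 50; e = 54.2 − 50 = 4.2
x=45: ŷ = 11 + 45 = 56; e = 60.2 − 56 = 4.2
x=52: ŷ = 11 + 52 = 63; e = 57.6 − 63 = -5.4
x=54: ŷ = 11 + 54 = 65; e = 63.4 − 65 = -1.6
x=56: ŷ = 11 + 56 = 67; e = 67.4 − 67 = 0.4

-2.2, 0.4, 4.2, 4.2, -5.4, -1.6, 0.4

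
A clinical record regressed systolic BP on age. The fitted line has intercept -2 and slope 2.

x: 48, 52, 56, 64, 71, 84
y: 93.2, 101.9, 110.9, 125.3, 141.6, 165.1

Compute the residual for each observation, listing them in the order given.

-0.8, -0.1, 0.9, -0.7, 1.6, -0.9

x=48: ŷ = -2 + 2·48 = 94; r = 93.2 − 94 = -0.8
x=52: ŷ = -2 + 2·52 = 102; r = 101.9 − 102 = -0.1
x=56: ŷ = -2 + 2·56 = 110; r = 110.9 − 110 = 0.9
x=64: ŷ = -2 + 2·64 = 126; r = 125.3 − 126 = -0.7
x=71: ŷ = -2 + 2·71 = 140; r = 141.6 − 140 = 1.6
x=84: ŷ = -2 + 2·84 = 166; r = 165.1 − 166 = -0.9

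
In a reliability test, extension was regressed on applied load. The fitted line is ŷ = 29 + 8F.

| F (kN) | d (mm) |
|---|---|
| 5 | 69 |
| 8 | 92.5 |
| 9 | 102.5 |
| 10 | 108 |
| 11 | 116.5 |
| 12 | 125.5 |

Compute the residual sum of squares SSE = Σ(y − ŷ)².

F=5: ŷ = 29 + 8·5 = 69; e = 69 − 69 = 0
F=8: ŷ = 29 + 8·8 = 93; e = 92.5 − 93 = -0.5
F=9: ŷ = 29 + 8·9 = 101; e = 102.5 − 101 = 1.5
F=10: ŷ = 29 + 8·10 = 109; e = 108 − 109 = -1
F=11: ŷ = 29 + 8·11 = 117; e = 116.5 − 117 = -0.5
F=12: ŷ = 29 + 8·12 = 125; e = 125.5 − 125 = 0.5
SSE = 0 + 0.25 + 2.25 + 1 + 0.25 + 0.25 = 4

SSE = 4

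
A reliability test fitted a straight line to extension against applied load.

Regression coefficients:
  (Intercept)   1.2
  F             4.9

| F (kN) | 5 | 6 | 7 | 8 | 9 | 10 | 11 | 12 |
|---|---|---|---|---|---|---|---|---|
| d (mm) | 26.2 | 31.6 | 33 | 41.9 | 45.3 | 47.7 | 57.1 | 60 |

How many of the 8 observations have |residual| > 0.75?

F=5: d̂ = 1.2 + 4.9·5 = 25.7; e = 26.2 − 25.7 = 0.5
F=6: d̂ = 1.2 + 4.9·6 = 30.6; e = 31.6 − 30.6 = 1
F=7: d̂ = 1.2 + 4.9·7 = 35.5; e = 33 − 35.5 = -2.5
F=8: d̂ = 1.2 + 4.9·8 = 40.4; e = 41.9 − 40.4 = 1.5
F=9: d̂ = 1.2 + 4.9·9 = 45.3; e = 45.3 − 45.3 = 0
F=10: d̂ = 1.2 + 4.9·10 = 50.2; e = 47.7 − 50.2 = -2.5
F=11: d̂ = 1.2 + 4.9·11 = 55.1; e = 57.1 − 55.1 = 2
F=12: d̂ = 1.2 + 4.9·12 = 60; e = 60 − 60 = 0
|e| > 0.75: F=6 (|e|=1), F=7 (|e|=2.5), F=8 (|e|=1.5), F=10 (|e|=2.5), F=11 (|e|=2) → 5

5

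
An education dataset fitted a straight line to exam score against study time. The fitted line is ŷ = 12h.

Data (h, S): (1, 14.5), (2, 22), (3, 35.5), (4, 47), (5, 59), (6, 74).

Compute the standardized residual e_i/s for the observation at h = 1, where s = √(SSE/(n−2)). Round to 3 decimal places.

1.231

h=1: ŷ = 12·1 = 12; e = 14.5 − 12 = 2.5
h=2: ŷ = 12·2 = 24; e = 22 − 24 = -2
h=3: ŷ = 12·3 = 36; e = 35.5 − 36 = -0.5
h=4: ŷ = 12·4 = 48; e = 47 − 48 = -1
h=5: ŷ = 12·5 = 60; e = 59 − 60 = -1
h=6: ŷ = 12·6 = 72; e = 74 − 72 = 2
SSE = 6.25 + 4 + 0.25 + 1 + 1 + 4 = 16.5
s = √(16.5/4) = 2.03101
e/s = 2.5 / 2.03101 = 1.231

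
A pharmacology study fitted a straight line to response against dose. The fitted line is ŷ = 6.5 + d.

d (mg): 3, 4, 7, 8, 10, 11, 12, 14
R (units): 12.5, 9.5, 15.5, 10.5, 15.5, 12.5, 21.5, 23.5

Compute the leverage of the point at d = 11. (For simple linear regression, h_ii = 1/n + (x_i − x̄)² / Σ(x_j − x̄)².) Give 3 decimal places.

d̄ = (3 + 4 + 7 + 8 + 10 + 11 + 12 + 14)/8 = 8.625
Σ(d − d̄)² = 31.6406 + 21.3906 + 2.64062 + 0.390625 + 1.89062 + 5.64062 + 11.3906 + 28.8906 = 103.875
h = 1/8 + (2.375)²/103.875 = 0.125 + 0.054302 = 0.179

h = 0.179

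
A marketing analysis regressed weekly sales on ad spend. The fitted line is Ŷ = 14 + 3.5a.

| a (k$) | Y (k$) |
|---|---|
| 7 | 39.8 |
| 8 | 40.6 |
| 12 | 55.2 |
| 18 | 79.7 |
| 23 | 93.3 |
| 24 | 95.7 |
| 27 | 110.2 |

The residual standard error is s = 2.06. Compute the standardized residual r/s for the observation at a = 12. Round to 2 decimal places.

Ŷ = 14 + 3.5·12 = 56
r = 55.2 − 56 = -0.8
r/s = -0.8 / 2.06 = -0.39

-0.39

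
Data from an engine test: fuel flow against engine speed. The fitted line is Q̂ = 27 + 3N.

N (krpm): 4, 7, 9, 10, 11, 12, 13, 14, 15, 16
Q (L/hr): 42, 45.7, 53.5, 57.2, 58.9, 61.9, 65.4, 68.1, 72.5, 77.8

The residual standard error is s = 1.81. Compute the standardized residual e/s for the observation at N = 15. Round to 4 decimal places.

Q̂ = 27 + 3·15 = 72
e = 72.5 − 72 = 0.5
e/s = 0.5 / 1.81 = 0.2762

0.2762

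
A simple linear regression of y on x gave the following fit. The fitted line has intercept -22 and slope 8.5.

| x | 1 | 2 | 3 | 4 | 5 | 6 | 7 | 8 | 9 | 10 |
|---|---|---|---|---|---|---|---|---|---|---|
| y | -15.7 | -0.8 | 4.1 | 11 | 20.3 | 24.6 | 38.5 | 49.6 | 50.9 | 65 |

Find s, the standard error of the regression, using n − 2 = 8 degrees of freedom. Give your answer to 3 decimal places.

x=1: ŷ = -22 + 8.5·1 = -13.5; r = -15.7 − (-13.5) = -2.2
x=2: ŷ = -22 + 8.5·2 = -5; r = -0.8 − (-5) = 4.2
x=3: ŷ = -22 + 8.5·3 = 3.5; r = 4.1 − 3.5 = 0.6
x=4: ŷ = -22 + 8.5·4 = 12; r = 11 − 12 = -1
x=5: ŷ = -22 + 8.5·5 = 20.5; r = 20.3 − 20.5 = -0.2
x=6: ŷ = -22 + 8.5·6 = 29; r = 24.6 − 29 = -4.4
x=7: ŷ = -22 + 8.5·7 = 37.5; r = 38.5 − 37.5 = 1
x=8: ŷ = -22 + 8.5·8 = 46; r = 49.6 − 46 = 3.6
x=9: ŷ = -22 + 8.5·9 = 54.5; r = 50.9 − 54.5 = -3.6
x=10: ŷ = -22 + 8.5·10 = 63; r = 65 − 63 = 2
SSE = 4.84 + 17.64 + 0.36 + 1 + 0.04 + 19.36 + 1 + 12.96 + 12.96 + 4 = 74.16
s = √(74.16/8) = √9.27 ≈ 3.045

s = 3.045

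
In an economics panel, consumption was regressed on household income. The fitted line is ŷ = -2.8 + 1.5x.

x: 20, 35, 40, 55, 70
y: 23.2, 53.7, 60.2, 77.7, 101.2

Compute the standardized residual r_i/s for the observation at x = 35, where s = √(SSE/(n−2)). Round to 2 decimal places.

x=20: ŷ = -2.8 + 1.5·20 = 27.2; r = 23.2 − 27.2 = -4
x=35: ŷ = -2.8 + 1.5·35 = 49.7; r = 53.7 − 49.7 = 4
x=40: ŷ = -2.8 + 1.5·40 = 57.2; r = 60.2 − 57.2 = 3
x=55: ŷ = -2.8 + 1.5·55 = 79.7; r = 77.7 − 79.7 = -2
x=70: ŷ = -2.8 + 1.5·70 = 102.2; r = 101.2 − 102.2 = -1
SSE = 16 + 16 + 9 + 4 + 1 = 46
s = √(46/3) = 3.91578
r/s = 4 / 3.91578 = 1.02

1.02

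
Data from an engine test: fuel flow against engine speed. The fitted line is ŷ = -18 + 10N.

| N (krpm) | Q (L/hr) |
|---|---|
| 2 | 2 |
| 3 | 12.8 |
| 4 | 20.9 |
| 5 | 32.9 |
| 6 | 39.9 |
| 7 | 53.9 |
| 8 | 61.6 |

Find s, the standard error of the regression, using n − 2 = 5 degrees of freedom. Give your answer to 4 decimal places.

N=2: ŷ = -18 + 10·2 = 2; r = 2 − 2 = 0
N=3: ŷ = -18 + 10·3 = 12; r = 12.8 − 12 = 0.8
N=4: ŷ = -18 + 10·4 = 22; r = 20.9 − 22 = -1.1
N=5: ŷ = -18 + 10·5 = 32; r = 32.9 − 32 = 0.9
N=6: ŷ = -18 + 10·6 = 42; r = 39.9 − 42 = -2.1
N=7: ŷ = -18 + 10·7 = 52; r = 53.9 − 52 = 1.9
N=8: ŷ = -18 + 10·8 = 62; r = 61.6 − 62 = -0.4
SSE = 0 + 0.64 + 1.21 + 0.81 + 4.41 + 3.61 + 0.16 = 10.84
s = √(10.84/5) = √2.168 ≈ 1.4724

s = 1.4724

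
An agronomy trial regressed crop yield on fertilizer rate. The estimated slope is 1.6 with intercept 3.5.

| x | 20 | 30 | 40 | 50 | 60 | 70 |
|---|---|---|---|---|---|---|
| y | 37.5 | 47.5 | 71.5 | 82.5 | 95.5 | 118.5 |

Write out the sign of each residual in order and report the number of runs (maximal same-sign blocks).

5 runs

x=20: ŷ = 3.5 + 1.6·20 = 35.5; e = 37.5 − 35.5 = 2
x=30: ŷ = 3.5 + 1.6·30 = 51.5; e = 47.5 − 51.5 = -4
x=40: ŷ = 3.5 + 1.6·40 = 67.5; e = 71.5 − 67.5 = 4
x=50: ŷ = 3.5 + 1.6·50 = 83.5; e = 82.5 − 83.5 = -1
x=60: ŷ = 3.5 + 1.6·60 = 99.5; e = 95.5 − 99.5 = -4
x=70: ŷ = 3.5 + 1.6·70 = 115.5; e = 118.5 − 115.5 = 3
Signs: + − + − − +
Runs: +×1, −×1, +×1, −×2, +×1 → 5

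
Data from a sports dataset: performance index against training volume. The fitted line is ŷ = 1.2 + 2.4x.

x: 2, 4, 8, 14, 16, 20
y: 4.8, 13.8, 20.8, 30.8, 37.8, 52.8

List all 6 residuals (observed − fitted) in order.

x=2: ŷ = 1.2 + 2.4·2 = 6; r = 4.8 − 6 = -1.2
x=4: ŷ = 1.2 + 2.4·4 = 10.8; r = 13.8 − 10.8 = 3
x=8: ŷ = 1.2 + 2.4·8 = 20.4; r = 20.8 − 20.4 = 0.4
x=14: ŷ = 1.2 + 2.4·14 = 34.8; r = 30.8 − 34.8 = -4
x=16: ŷ = 1.2 + 2.4·16 = 39.6; r = 37.8 − 39.6 = -1.8
x=20: ŷ = 1.2 + 2.4·20 = 49.2; r = 52.8 − 49.2 = 3.6

-1.2, 3, 0.4, -4, -1.8, 3.6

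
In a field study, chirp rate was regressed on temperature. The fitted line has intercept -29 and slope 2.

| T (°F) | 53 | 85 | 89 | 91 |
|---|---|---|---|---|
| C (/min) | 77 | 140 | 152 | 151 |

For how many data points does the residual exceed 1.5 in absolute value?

2

T=53: Ĉ = -29 + 2·53 = 77; e = 77 − 77 = 0
T=85: Ĉ = -29 + 2·85 = 141; e = 140 − 141 = -1
T=89: Ĉ = -29 + 2·89 = 149; e = 152 − 149 = 3
T=91: Ĉ = -29 + 2·91 = 153; e = 151 − 153 = -2
|e| > 1.5: T=89 (|e|=3), T=91 (|e|=2) → 2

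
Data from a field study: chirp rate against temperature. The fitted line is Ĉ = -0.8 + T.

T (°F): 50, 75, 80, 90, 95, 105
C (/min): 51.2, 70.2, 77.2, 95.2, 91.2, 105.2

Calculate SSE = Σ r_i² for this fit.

SSE = 70

T=50: Ĉ = -0.8 + 50 = 49.2; r = 51.2 − 49.2 = 2
T=75: Ĉ = -0.8 + 75 = 74.2; r = 70.2 − 74.2 = -4
T=80: Ĉ = -0.8 + 80 = 79.2; r = 77.2 − 79.2 = -2
T=90: Ĉ = -0.8 + 90 = 89.2; r = 95.2 − 89.2 = 6
T=95: Ĉ = -0.8 + 95 = 94.2; r = 91.2 − 94.2 = -3
T=105: Ĉ = -0.8 + 105 = 104.2; r = 105.2 − 104.2 = 1
SSE = 4 + 16 + 4 + 36 + 9 + 1 = 70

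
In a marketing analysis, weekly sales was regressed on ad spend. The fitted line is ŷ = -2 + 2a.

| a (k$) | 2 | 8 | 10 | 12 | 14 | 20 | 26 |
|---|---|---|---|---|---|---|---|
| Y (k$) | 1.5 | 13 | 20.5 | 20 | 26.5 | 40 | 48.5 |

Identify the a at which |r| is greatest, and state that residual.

a=2: ŷ = -2 + 2·2 = 2; r = 1.5 − 2 = -0.5
a=8: ŷ = -2 + 2·8 = 14; r = 13 − 14 = -1
a=10: ŷ = -2 + 2·10 = 18; r = 20.5 − 18 = 2.5
a=12: ŷ = -2 + 2·12 = 22; r = 20 − 22 = -2
a=14: ŷ = -2 + 2·14 = 26; r = 26.5 − 26 = 0.5
a=20: ŷ = -2 + 2·20 = 38; r = 40 − 38 = 2
a=26: ŷ = -2 + 2·26 = 50; r = 48.5 − 50 = -1.5
Largest |r| is 2.5 at a = 10, residual 2.5.

a = 10, r = 2.5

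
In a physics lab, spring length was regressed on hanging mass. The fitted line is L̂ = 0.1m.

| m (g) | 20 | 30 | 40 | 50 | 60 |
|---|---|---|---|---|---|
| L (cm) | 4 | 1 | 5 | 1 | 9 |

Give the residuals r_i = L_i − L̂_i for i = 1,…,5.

m=20: L̂ = 0.1·20 = 2; r = 4 − 2 = 2
m=30: L̂ = 0.1·30 = 3; r = 1 − 3 = -2
m=40: L̂ = 0.1·40 = 4; r = 5 − 4 = 1
m=50: L̂ = 0.1·50 = 5; r = 1 − 5 = -4
m=60: L̂ = 0.1·60 = 6; r = 9 − 6 = 3

2, -2, 1, -4, 3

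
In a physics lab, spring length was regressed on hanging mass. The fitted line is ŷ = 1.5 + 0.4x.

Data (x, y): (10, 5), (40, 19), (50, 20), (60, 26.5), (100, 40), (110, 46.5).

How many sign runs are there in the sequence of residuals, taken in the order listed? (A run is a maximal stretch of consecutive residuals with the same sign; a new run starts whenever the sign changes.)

6 runs

x=10: ŷ = 1.5 + 0.4·10 = 5.5; e = 5 − 5.5 = -0.5
x=40: ŷ = 1.5 + 0.4·40 = 17.5; e = 19 − 17.5 = 1.5
x=50: ŷ = 1.5 + 0.4·50 = 21.5; e = 20 − 21.5 = -1.5
x=60: ŷ = 1.5 + 0.4·60 = 25.5; e = 26.5 − 25.5 = 1
x=100: ŷ = 1.5 + 0.4·100 = 41.5; e = 40 − 41.5 = -1.5
x=110: ŷ = 1.5 + 0.4·110 = 45.5; e = 46.5 − 45.5 = 1
Signs: − + − + − +
Runs: −×1, +×1, −×1, +×1, −×1, +×1 → 6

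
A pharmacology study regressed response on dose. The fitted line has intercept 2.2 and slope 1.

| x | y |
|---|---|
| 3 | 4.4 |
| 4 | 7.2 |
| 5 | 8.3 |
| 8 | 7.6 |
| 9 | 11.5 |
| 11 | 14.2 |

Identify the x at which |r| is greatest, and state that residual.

x=3: ŷ = 2.2 + 3 = 5.2; r = 4.4 − 5.2 = -0.8
x=4: ŷ = 2.2 + 4 = 6.2; r = 7.2 − 6.2 = 1
x=5: ŷ = 2.2 + 5 = 7.2; r = 8.3 − 7.2 = 1.1
x=8: ŷ = 2.2 + 8 = 10.2; r = 7.6 − 10.2 = -2.6
x=9: ŷ = 2.2 + 9 = 11.2; r = 11.5 − 11.2 = 0.3
x=11: ŷ = 2.2 + 11 = 13.2; r = 14.2 − 13.2 = 1
Largest |r| is 2.6 at x = 8, residual -2.6.

x = 8, r = -2.6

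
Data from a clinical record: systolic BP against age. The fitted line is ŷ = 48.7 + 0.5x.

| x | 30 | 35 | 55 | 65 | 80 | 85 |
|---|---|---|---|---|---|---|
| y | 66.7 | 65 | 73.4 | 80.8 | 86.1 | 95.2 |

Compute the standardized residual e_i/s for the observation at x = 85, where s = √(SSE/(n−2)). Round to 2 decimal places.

1.25

x=30: ŷ = 48.7 + 0.5·30 = 63.7; e = 66.7 − 63.7 = 3
x=35: ŷ = 48.7 + 0.5·35 = 66.2; e = 65 − 66.2 = -1.2
x=55: ŷ = 48.7 + 0.5·55 = 76.2; e = 73.4 − 76.2 = -2.8
x=65: ŷ = 48.7 + 0.5·65 = 81.2; e = 80.8 − 81.2 = -0.4
x=80: ŷ = 48.7 + 0.5·80 = 88.7; e = 86.1 − 88.7 = -2.6
x=85: ŷ = 48.7 + 0.5·85 = 91.2; e = 95.2 − 91.2 = 4
SSE = 9 + 1.44 + 7.84 + 0.16 + 6.76 + 16 = 41.2
s = √(41.2/4) = 3.20936
e/s = 4 / 3.20936 = 1.25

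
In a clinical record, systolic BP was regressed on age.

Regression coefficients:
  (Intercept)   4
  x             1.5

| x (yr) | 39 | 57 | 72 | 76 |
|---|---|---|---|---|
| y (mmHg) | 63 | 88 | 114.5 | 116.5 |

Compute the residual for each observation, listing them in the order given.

x=39: ŷ = 4 + 1.5·39 = 62.5; r = 63 − 62.5 = 0.5
x=57: ŷ = 4 + 1.5·57 = 89.5; r = 88 − 89.5 = -1.5
x=72: ŷ = 4 + 1.5·72 = 112; r = 114.5 − 112 = 2.5
x=76: ŷ = 4 + 1.5·76 = 118; r = 116.5 − 118 = -1.5

0.5, -1.5, 2.5, -1.5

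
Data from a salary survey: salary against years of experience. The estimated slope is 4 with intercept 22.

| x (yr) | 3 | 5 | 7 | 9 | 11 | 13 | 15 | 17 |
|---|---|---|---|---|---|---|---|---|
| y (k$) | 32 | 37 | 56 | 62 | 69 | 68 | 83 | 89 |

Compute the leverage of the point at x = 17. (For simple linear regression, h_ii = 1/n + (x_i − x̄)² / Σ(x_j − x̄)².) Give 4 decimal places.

x̄ = (3 + 5 + 7 + 9 + 11 + 13 + 15 + 17)/8 = 10
Σ(x − x̄)² = 49 + 25 + 9 + 1 + 1 + 9 + 25 + 49 = 168
h = 1/8 + (7)²/168 = 0.125 + 0.291667 = 0.4167

h = 0.4167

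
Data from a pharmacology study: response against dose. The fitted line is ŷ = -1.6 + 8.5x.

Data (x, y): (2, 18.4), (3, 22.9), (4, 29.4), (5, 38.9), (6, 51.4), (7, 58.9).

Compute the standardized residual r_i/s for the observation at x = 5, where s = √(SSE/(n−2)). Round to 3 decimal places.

-0.756

x=2: ŷ = -1.6 + 8.5·2 = 15.4; r = 18.4 − 15.4 = 3
x=3: ŷ = -1.6 + 8.5·3 = 23.9; r = 22.9 − 23.9 = -1
x=4: ŷ = -1.6 + 8.5·4 = 32.4; r = 29.4 − 32.4 = -3
x=5: ŷ = -1.6 + 8.5·5 = 40.9; r = 38.9 − 40.9 = -2
x=6: ŷ = -1.6 + 8.5·6 = 49.4; r = 51.4 − 49.4 = 2
x=7: ŷ = -1.6 + 8.5·7 = 57.9; r = 58.9 − 57.9 = 1
SSE = 9 + 1 + 9 + 4 + 4 + 1 = 28
s = √(28/4) = 2.64575
r/s = -2 / 2.64575 = -0.756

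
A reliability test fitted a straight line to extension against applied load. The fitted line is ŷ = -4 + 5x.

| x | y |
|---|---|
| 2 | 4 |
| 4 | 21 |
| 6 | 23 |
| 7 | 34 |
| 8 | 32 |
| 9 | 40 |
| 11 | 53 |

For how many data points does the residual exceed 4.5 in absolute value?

1

x=2: ŷ = -4 + 5·2 = 6; e = 4 − 6 = -2
x=4: ŷ = -4 + 5·4 = 16; e = 21 − 16 = 5
x=6: ŷ = -4 + 5·6 = 26; e = 23 − 26 = -3
x=7: ŷ = -4 + 5·7 = 31; e = 34 − 31 = 3
x=8: ŷ = -4 + 5·8 = 36; e = 32 − 36 = -4
x=9: ŷ = -4 + 5·9 = 41; e = 40 − 41 = -1
x=11: ŷ = -4 + 5·11 = 51; e = 53 − 51 = 2
|e| > 4.5: x=4 (|e|=5) → 1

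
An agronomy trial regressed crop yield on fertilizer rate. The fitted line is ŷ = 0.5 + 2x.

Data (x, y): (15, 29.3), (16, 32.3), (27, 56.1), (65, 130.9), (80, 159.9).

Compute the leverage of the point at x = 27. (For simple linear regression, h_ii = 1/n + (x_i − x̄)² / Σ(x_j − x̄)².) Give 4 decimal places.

x̄ = (15 + 16 + 27 + 65 + 80)/5 = 40.6
Σ(x − x̄)² = 655.36 + 605.16 + 184.96 + 595.36 + 1552.36 = 3593.2
h = 1/5 + (-13.6)²/3593.2 = 0.2 + 0.051475 = 0.2515

h = 0.2515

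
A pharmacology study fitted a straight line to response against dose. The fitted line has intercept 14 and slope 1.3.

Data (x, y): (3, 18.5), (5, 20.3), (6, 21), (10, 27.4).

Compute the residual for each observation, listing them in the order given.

x=3: ŷ = 14 + 1.3·3 = 17.9; r = 18.5 − 17.9 = 0.6
x=5: ŷ = 14 + 1.3·5 = 20.5; r = 20.3 − 20.5 = -0.2
x=6: ŷ = 14 + 1.3·6 = 21.8; r = 21 − 21.8 = -0.8
x=10: ŷ = 14 + 1.3·10 = 27; r = 27.4 − 27 = 0.4

0.6, -0.2, -0.8, 0.4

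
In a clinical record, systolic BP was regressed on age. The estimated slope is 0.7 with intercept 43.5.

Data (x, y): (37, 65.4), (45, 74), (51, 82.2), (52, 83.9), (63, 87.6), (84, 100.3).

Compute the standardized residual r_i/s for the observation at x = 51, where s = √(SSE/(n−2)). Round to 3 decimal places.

0.885

x=37: ŷ = 43.5 + 0.7·37 = 69.4; r = 65.4 − 69.4 = -4
x=45: ŷ = 43.5 + 0.7·45 = 75; r = 74 − 75 = -1
x=51: ŷ = 43.5 + 0.7·51 = 79.2; r = 82.2 − 79.2 = 3
x=52: ŷ = 43.5 + 0.7·52 = 79.9; r = 83.9 − 79.9 = 4
x=63: ŷ = 43.5 + 0.7·63 = 87.6; r = 87.6 − 87.6 = 0
x=84: ŷ = 43.5 + 0.7·84 = 102.3; r = 100.3 − 102.3 = -2
SSE = 16 + 1 + 9 + 16 + 0 + 4 = 46
s = √(46/4) = 3.39116
r/s = 3 / 3.39116 = 0.885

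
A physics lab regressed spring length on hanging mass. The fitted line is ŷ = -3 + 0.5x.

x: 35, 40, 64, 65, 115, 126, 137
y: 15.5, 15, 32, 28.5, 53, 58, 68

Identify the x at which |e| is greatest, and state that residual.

x=35: ŷ = -3 + 0.5·35 = 14.5; e = 15.5 − 14.5 = 1
x=40: ŷ = -3 + 0.5·40 = 17; e = 15 − 17 = -2
x=64: ŷ = -3 + 0.5·64 = 29; e = 32 − 29 = 3
x=65: ŷ = -3 + 0.5·65 = 29.5; e = 28.5 − 29.5 = -1
x=115: ŷ = -3 + 0.5·115 = 54.5; e = 53 − 54.5 = -1.5
x=126: ŷ = -3 + 0.5·126 = 60; e = 58 − 60 = -2
x=137: ŷ = -3 + 0.5·137 = 65.5; e = 68 − 65.5 = 2.5
Largest |e| is 3 at x = 64, residual 3.

x = 64, e = 3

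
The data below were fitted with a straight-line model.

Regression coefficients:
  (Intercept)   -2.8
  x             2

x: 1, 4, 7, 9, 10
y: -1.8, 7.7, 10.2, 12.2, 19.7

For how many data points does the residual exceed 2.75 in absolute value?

1

x=1: ŷ = -2.8 + 2·1 = -0.8; r = -1.8 − (-0.8) = -1
x=4: ŷ = -2.8 + 2·4 = 5.2; r = 7.7 − 5.2 = 2.5
x=7: ŷ = -2.8 + 2·7 = 11.2; r = 10.2 − 11.2 = -1
x=9: ŷ = -2.8 + 2·9 = 15.2; r = 12.2 − 15.2 = -3
x=10: ŷ = -2.8 + 2·10 = 17.2; r = 19.7 − 17.2 = 2.5
|r| > 2.75: x=9 (|r|=3) → 1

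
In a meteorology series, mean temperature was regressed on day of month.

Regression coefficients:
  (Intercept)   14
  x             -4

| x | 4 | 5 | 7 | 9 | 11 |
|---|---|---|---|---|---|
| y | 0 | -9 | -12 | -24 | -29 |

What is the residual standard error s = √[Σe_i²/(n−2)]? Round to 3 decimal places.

x=4: ŷ = 14 − 4·4 = -2; e = 0 − (-2) = 2
x=5: ŷ = 14 − 4·5 = -6; e = -9 − (-6) = -3
x=7: ŷ = 14 − 4·7 = -14; e = -12 − (-14) = 2
x=9: ŷ = 14 − 4·9 = -22; e = -24 − (-22) = -2
x=11: ŷ = 14 − 4·11 = -30; e = -29 − (-30) = 1
SSE = 4 + 9 + 4 + 4 + 1 = 22
s = √(22/3) = √7.33333 ≈ 2.708

s = 2.708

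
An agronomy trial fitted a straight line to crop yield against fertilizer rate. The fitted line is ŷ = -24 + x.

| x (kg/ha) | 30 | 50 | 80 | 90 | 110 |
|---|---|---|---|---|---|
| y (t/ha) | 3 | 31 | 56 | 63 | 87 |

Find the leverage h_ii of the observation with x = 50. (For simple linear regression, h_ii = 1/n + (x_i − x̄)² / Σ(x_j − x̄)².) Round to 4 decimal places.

h = 0.3186

x̄ = (30 + 50 + 80 + 90 + 110)/5 = 72
Σ(x − x̄)² = 1764 + 484 + 64 + 324 + 1444 = 4080
h = 1/5 + (-22)²/4080 = 0.2 + 0.118627 = 0.3186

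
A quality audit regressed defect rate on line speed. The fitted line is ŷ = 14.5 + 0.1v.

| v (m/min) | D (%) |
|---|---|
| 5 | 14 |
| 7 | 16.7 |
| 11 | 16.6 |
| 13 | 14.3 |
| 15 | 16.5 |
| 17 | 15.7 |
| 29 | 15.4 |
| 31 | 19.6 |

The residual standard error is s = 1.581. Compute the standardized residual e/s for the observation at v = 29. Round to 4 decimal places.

ŷ = 14.5 + 0.1·29 = 17.4
e = 15.4 − 17.4 = -2
e/s = -2 / 1.581 = -1.2650

-1.2650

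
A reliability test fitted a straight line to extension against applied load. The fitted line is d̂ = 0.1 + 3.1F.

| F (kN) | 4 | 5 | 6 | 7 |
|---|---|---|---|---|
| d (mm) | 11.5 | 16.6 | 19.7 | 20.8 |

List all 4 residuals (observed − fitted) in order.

-1, 1, 1, -1

F=4: d̂ = 0.1 + 3.1·4 = 12.5; r = 11.5 − 12.5 = -1
F=5: d̂ = 0.1 + 3.1·5 = 15.6; r = 16.6 − 15.6 = 1
F=6: d̂ = 0.1 + 3.1·6 = 18.7; r = 19.7 − 18.7 = 1
F=7: d̂ = 0.1 + 3.1·7 = 21.8; r = 20.8 − 21.8 = -1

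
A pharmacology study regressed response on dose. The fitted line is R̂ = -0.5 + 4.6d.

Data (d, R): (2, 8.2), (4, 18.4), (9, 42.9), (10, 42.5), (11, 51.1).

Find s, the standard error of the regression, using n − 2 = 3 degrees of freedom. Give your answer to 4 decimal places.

s = 2.1985

d=2: R̂ = -0.5 + 4.6·2 = 8.7; e = 8.2 − 8.7 = -0.5
d=4: R̂ = -0.5 + 4.6·4 = 17.9; e = 18.4 − 17.9 = 0.5
d=9: R̂ = -0.5 + 4.6·9 = 40.9; e = 42.9 − 40.9 = 2
d=10: R̂ = -0.5 + 4.6·10 = 45.5; e = 42.5 − 45.5 = -3
d=11: R̂ = -0.5 + 4.6·11 = 50.1; e = 51.1 − 50.1 = 1
SSE = 0.25 + 0.25 + 4 + 9 + 1 = 14.5
s = √(14.5/3) = √4.83333 ≈ 2.1985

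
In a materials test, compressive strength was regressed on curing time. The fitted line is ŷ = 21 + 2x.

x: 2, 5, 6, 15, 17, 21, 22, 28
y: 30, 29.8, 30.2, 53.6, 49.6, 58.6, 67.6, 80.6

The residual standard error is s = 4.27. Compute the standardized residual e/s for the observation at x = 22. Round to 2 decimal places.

ŷ = 21 + 2·22 = 65
e = 67.6 − 65 = 2.6
e/s = 2.6 / 4.27 = 0.61

0.61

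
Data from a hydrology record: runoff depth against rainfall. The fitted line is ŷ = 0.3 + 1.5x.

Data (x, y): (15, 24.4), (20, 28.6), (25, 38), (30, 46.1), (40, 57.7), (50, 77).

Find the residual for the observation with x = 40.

ŷ = 0.3 + 1.5·40 = 60.3
e = 57.7 − 60.3 = -2.6

e = -2.6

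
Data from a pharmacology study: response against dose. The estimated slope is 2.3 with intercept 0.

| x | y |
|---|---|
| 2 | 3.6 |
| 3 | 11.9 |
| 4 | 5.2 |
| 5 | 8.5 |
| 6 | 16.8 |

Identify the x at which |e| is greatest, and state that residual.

x = 3, e = 5

x=2: ŷ = 2.3·2 = 4.6; e = 3.6 − 4.6 = -1
x=3: ŷ = 2.3·3 = 6.9; e = 11.9 − 6.9 = 5
x=4: ŷ = 2.3·4 = 9.2; e = 5.2 − 9.2 = -4
x=5: ŷ = 2.3·5 = 11.5; e = 8.5 − 11.5 = -3
x=6: ŷ = 2.3·6 = 13.8; e = 16.8 − 13.8 = 3
Largest |e| is 5 at x = 3, residual 5.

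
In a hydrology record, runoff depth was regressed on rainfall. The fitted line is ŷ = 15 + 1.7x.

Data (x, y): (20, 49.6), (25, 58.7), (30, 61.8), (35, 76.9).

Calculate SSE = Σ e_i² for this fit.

SSE = 25.2

x=20: ŷ = 15 + 1.7·20 = 49; e = 49.6 − 49 = 0.6
x=25: ŷ = 15 + 1.7·25 = 57.5; e = 58.7 − 57.5 = 1.2
x=30: ŷ = 15 + 1.7·30 = 66; e = 61.8 − 66 = -4.2
x=35: ŷ = 15 + 1.7·35 = 74.5; e = 76.9 − 74.5 = 2.4
SSE = 0.36 + 1.44 + 17.64 + 5.76 = 25.2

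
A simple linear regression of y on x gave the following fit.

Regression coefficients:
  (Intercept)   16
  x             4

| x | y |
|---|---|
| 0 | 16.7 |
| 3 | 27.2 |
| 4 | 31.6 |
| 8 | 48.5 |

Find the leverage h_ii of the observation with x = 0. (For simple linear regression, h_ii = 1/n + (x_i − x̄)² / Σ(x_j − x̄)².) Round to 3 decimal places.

h = 0.679

x̄ = (0 + 3 + 4 + 8)/4 = 3.75
Σ(x − x̄)² = 14.0625 + 0.5625 + 0.0625 + 18.0625 = 32.75
h = 1/4 + (-3.75)²/32.75 = 0.25 + 0.429389 = 0.679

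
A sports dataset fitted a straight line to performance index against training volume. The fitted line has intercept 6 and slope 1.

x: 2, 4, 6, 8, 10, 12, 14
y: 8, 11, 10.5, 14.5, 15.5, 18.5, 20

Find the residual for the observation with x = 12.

r = 0.5

ŷ = 6 + 12 = 18
r = 18.5 − 18 = 0.5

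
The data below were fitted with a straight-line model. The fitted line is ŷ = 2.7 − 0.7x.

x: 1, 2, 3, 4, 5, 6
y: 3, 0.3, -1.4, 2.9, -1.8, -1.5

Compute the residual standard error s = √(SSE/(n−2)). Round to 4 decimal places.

x=1: ŷ = 2.7 − 0.7·1 = 2; e = 3 − 2 = 1
x=2: ŷ = 2.7 − 0.7·2 = 1.3; e = 0.3 − 1.3 = -1
x=3: ŷ = 2.7 − 0.7·3 = 0.6; e = -1.4 − 0.6 = -2
x=4: ŷ = 2.7 − 0.7·4 = -0.1; e = 2.9 − (-0.1) = 3
x=5: ŷ = 2.7 − 0.7·5 = -0.8; e = -1.8 − (-0.8) = -1
x=6: ŷ = 2.7 − 0.7·6 = -1.5; e = -1.5 − (-1.5) = 0
SSE = 1 + 1 + 4 + 9 + 1 + 0 = 16
s = √(16/4) = √4 ≈ 2.0000

s = 2.0000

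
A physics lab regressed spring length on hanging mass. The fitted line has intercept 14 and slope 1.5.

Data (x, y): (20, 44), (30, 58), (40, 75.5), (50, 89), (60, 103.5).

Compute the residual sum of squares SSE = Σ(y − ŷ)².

SSE = 3.5

x=20: ŷ = 14 + 1.5·20 = 44; e = 44 − 44 = 0
x=30: ŷ = 14 + 1.5·30 = 59; e = 58 − 59 = -1
x=40: ŷ = 14 + 1.5·40 = 74; e = 75.5 − 74 = 1.5
x=50: ŷ = 14 + 1.5·50 = 89; e = 89 − 89 = 0
x=60: ŷ = 14 + 1.5·60 = 104; e = 103.5 − 104 = -0.5
SSE = 0 + 1 + 2.25 + 0 + 0.25 = 3.5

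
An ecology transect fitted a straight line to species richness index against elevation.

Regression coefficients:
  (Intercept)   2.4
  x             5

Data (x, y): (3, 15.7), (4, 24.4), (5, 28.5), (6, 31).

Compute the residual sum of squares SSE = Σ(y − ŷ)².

x=3: ŷ = 2.4 + 5·3 = 17.4; e = 15.7 − 17.4 = -1.7
x=4: ŷ = 2.4 + 5·4 = 22.4; e = 24.4 − 22.4 = 2
x=5: ŷ = 2.4 + 5·5 = 27.4; e = 28.5 − 27.4 = 1.1
x=6: ŷ = 2.4 + 5·6 = 32.4; e = 31 − 32.4 = -1.4
SSE = 2.89 + 4 + 1.21 + 1.96 = 10.06

SSE = 10.06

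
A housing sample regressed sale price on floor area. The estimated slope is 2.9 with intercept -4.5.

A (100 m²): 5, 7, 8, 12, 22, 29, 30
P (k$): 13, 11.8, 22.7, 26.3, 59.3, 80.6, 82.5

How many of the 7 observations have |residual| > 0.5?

A=5: ŷ = -4.5 + 2.9·5 = 10; r = 13 − 10 = 3
A=7: ŷ = -4.5 + 2.9·7 = 15.8; r = 11.8 − 15.8 = -4
A=8: ŷ = -4.5 + 2.9·8 = 18.7; r = 22.7 − 18.7 = 4
A=12: ŷ = -4.5 + 2.9·12 = 30.3; r = 26.3 − 30.3 = -4
A=22: ŷ = -4.5 + 2.9·22 = 59.3; r = 59.3 − 59.3 = 0
A=29: ŷ = -4.5 + 2.9·29 = 79.6; r = 80.6 − 79.6 = 1
A=30: ŷ = -4.5 + 2.9·30 = 82.5; r = 82.5 − 82.5 = 0
|r| > 0.5: A=5 (|r|=3), A=7 (|r|=4), A=8 (|r|=4), A=12 (|r|=4), A=29 (|r|=1) → 5

5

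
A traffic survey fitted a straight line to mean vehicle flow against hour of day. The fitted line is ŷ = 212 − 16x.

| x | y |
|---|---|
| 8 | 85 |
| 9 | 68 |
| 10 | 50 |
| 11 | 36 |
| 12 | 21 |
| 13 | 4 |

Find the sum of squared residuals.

SSE = 6

x=8: ŷ = 212 − 16·8 = 84; r = 85 − 84 = 1
x=9: ŷ = 212 − 16·9 = 68; r = 68 − 68 = 0
x=10: ŷ = 212 − 16·10 = 52; r = 50 − 52 = -2
x=11: ŷ = 212 − 16·11 = 36; r = 36 − 36 = 0
x=12: ŷ = 212 − 16·12 = 20; r = 21 − 20 = 1
x=13: ŷ = 212 − 16·13 = 4; r = 4 − 4 = 0
SSE = 1 + 0 + 4 + 0 + 1 + 0 = 6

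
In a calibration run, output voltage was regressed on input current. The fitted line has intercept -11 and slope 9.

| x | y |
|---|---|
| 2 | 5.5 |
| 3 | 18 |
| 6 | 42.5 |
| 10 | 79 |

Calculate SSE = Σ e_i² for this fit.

x=2: ŷ = -11 + 9·2 = 7; e = 5.5 − 7 = -1.5
x=3: ŷ = -11 + 9·3 = 16; e = 18 − 16 = 2
x=6: ŷ = -11 + 9·6 = 43; e = 42.5 − 43 = -0.5
x=10: ŷ = -11 + 9·10 = 79; e = 79 − 79 = 0
SSE = 2.25 + 4 + 0.25 + 0 = 6.5

SSE = 6.5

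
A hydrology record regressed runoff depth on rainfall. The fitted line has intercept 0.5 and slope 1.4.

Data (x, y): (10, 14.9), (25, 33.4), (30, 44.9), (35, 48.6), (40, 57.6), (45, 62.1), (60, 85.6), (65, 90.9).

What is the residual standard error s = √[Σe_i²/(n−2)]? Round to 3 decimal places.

s = 1.627

x=10: ŷ = 0.5 + 1.4·10 = 14.5; e = 14.9 − 14.5 = 0.4
x=25: ŷ = 0.5 + 1.4·25 = 35.5; e = 33.4 − 35.5 = -2.1
x=30: ŷ = 0.5 + 1.4·30 = 42.5; e = 44.9 − 42.5 = 2.4
x=35: ŷ = 0.5 + 1.4·35 = 49.5; e = 48.6 − 49.5 = -0.9
x=40: ŷ = 0.5 + 1.4·40 = 56.5; e = 57.6 − 56.5 = 1.1
x=45: ŷ = 0.5 + 1.4·45 = 63.5; e = 62.1 − 63.5 = -1.4
x=60: ŷ = 0.5 + 1.4·60 = 84.5; e = 85.6 − 84.5 = 1.1
x=65: ŷ = 0.5 + 1.4·65 = 91.5; e = 90.9 − 91.5 = -0.6
SSE = 0.16 + 4.41 + 5.76 + 0.81 + 1.21 + 1.96 + 1.21 + 0.36 = 15.88
s = √(15.88/6) = √2.64667 ≈ 1.627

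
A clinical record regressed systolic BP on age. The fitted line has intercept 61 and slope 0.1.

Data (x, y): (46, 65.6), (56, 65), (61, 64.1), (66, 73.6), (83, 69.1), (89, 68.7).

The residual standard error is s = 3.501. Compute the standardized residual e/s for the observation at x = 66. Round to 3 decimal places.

ŷ = 61 + 0.1·66 = 67.6
e = 73.6 − 67.6 = 6
e/s = 6 / 3.501 = 1.714

1.714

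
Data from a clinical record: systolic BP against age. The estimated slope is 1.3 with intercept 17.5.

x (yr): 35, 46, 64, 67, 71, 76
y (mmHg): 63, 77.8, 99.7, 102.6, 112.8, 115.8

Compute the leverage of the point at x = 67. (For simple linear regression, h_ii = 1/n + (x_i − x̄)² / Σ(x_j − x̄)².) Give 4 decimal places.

h = 0.2073

x̄ = (35 + 46 + 64 + 67 + 71 + 76)/6 = 59.8333
Σ(x − x̄)² = 616.694 + 191.361 + 17.3611 + 51.3611 + 124.694 + 261.361 = 1262.83
h = 1/6 + (7.16667)²/1262.83 = 0.166667 + 0.0406713 = 0.2073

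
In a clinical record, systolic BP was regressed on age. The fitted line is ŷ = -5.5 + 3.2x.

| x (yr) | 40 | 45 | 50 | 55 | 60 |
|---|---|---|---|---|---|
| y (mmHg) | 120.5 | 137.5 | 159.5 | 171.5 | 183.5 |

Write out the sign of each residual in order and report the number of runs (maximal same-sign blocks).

3 runs

x=40: ŷ = -5.5 + 3.2·40 = 122.5; r = 120.5 − 122.5 = -2
x=45: ŷ = -5.5 + 3.2·45 = 138.5; r = 137.5 − 138.5 = -1
x=50: ŷ = -5.5 + 3.2·50 = 154.5; r = 159.5 − 154.5 = 5
x=55: ŷ = -5.5 + 3.2·55 = 170.5; r = 171.5 − 170.5 = 1
x=60: ŷ = -5.5 + 3.2·60 = 186.5; r = 183.5 − 186.5 = -3
Signs: − − + + −
Runs: −×2, +×2, −×1 → 3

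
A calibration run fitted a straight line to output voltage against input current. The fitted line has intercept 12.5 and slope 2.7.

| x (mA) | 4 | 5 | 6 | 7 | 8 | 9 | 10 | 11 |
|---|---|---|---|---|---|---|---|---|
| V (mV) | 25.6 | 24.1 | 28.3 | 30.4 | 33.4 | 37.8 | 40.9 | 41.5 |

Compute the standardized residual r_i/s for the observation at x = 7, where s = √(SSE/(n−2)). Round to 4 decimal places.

x=4: ŷ = 12.5 + 2.7·4 = 23.3; r = 25.6 − 23.3 = 2.3
x=5: ŷ = 12.5 + 2.7·5 = 26; r = 24.1 − 26 = -1.9
x=6: ŷ = 12.5 + 2.7·6 = 28.7; r = 28.3 − 28.7 = -0.4
x=7: ŷ = 12.5 + 2.7·7 = 31.4; r = 30.4 − 31.4 = -1
x=8: ŷ = 12.5 + 2.7·8 = 34.1; r = 33.4 − 34.1 = -0.7
x=9: ŷ = 12.5 + 2.7·9 = 36.8; r = 37.8 − 36.8 = 1
x=10: ŷ = 12.5 + 2.7·10 = 39.5; r = 40.9 − 39.5 = 1.4
x=11: ŷ = 12.5 + 2.7·11 = 42.2; r = 41.5 − 42.2 = -0.7
SSE = 5.29 + 3.61 + 0.16 + 1 + 0.49 + 1 + 1.96 + 0.49 = 14
s = √(14/6) = 1.52753
r/s = -1 / 1.52753 = -0.6547

-0.6547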